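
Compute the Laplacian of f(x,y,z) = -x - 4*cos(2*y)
16*cos(2*y)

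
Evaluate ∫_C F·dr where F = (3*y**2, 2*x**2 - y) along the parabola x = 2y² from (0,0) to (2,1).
41/10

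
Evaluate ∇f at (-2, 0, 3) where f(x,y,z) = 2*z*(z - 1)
(0, 0, 10)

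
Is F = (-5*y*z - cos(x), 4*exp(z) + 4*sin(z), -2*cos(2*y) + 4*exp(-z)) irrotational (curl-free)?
No, ∇×F = (-4*exp(z) + 4*sin(2*y) - 4*cos(z), -5*y, 5*z)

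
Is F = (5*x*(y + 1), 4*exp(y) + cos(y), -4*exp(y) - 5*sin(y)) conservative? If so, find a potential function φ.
No, ∇×F = (-4*exp(y) - 5*cos(y), 0, -5*x) ≠ 0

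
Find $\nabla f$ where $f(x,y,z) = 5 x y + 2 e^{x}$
(5*y + 2*exp(x), 5*x, 0)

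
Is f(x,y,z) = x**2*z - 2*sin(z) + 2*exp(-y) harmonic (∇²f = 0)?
No, ∇²f = 2*z + 2*sin(z) + 2*exp(-y)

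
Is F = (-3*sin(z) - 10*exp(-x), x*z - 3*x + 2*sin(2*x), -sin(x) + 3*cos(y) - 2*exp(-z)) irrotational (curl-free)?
No, ∇×F = (-x - 3*sin(y), cos(x) - 3*cos(z), z + 4*cos(2*x) - 3)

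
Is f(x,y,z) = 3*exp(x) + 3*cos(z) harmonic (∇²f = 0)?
No, ∇²f = 3*exp(x) - 3*cos(z)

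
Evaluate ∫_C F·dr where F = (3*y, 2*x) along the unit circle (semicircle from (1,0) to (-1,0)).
-pi/2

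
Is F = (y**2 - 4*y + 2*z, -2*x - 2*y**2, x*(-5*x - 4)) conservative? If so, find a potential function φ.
No, ∇×F = (0, 10*x + 6, 2 - 2*y) ≠ 0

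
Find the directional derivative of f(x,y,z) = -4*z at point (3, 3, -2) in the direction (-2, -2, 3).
-12*sqrt(17)/17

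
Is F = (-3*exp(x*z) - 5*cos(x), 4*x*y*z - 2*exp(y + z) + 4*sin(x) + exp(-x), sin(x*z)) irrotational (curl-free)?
No, ∇×F = (-4*x*y + 2*exp(y + z), -3*x*exp(x*z) - z*cos(x*z), 4*y*z + 4*cos(x) - exp(-x))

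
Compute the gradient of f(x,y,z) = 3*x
(3, 0, 0)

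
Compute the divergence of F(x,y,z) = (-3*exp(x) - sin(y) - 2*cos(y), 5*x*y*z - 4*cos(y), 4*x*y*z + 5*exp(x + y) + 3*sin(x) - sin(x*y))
4*x*y + 5*x*z - 3*exp(x) + 4*sin(y)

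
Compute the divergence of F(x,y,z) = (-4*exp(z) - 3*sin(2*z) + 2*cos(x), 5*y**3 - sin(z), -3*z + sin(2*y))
15*y**2 - 2*sin(x) - 3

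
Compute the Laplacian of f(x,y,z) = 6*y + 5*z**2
10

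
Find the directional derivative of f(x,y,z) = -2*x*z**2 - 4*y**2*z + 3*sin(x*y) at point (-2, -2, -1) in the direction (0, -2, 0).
6*cos(4) + 16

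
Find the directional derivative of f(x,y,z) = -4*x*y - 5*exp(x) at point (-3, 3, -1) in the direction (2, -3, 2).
10*sqrt(17)*(-6*exp(3) - 1)*exp(-3)/17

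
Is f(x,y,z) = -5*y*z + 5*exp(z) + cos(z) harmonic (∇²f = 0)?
No, ∇²f = 5*exp(z) - cos(z)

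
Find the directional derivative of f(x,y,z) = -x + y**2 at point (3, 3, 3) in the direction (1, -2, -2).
-13/3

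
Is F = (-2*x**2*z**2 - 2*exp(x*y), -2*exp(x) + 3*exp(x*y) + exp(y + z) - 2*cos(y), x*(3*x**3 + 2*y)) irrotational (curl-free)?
No, ∇×F = (2*x - exp(y + z), -12*x**3 - 4*x**2*z - 2*y, 2*x*exp(x*y) + 3*y*exp(x*y) - 2*exp(x))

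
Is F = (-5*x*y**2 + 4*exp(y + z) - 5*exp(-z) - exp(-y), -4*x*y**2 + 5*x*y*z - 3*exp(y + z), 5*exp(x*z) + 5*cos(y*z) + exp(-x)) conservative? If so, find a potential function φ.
No, ∇×F = (-5*x*y - 5*z*sin(y*z) + 3*exp(y + z), -5*z*exp(x*z) + 4*exp(y + z) + 5*exp(-z) + exp(-x), 10*x*y - 4*y**2 + 5*y*z - 4*exp(y + z) - exp(-y)) ≠ 0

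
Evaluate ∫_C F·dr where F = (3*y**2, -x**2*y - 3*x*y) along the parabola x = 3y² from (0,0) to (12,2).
-60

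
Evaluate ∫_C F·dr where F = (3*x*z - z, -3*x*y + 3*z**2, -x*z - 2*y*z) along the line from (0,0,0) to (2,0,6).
-6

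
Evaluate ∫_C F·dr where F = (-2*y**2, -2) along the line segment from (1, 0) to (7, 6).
-156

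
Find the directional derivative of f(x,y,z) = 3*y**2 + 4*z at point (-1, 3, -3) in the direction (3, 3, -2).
23*sqrt(22)/11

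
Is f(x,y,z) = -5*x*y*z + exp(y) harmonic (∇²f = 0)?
No, ∇²f = exp(y)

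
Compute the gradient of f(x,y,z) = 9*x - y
(9, -1, 0)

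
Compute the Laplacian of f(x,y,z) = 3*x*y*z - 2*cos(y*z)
2*(y**2 + z**2)*cos(y*z)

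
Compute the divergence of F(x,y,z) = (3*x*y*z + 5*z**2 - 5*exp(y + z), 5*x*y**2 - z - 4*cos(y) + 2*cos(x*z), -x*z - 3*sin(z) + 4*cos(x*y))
10*x*y - x + 3*y*z + 4*sin(y) - 3*cos(z)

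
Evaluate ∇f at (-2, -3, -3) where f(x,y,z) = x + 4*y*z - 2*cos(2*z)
(1, -12, -12 - 4*sin(6))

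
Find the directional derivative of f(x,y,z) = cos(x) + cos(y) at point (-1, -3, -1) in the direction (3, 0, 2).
3*sqrt(13)*sin(1)/13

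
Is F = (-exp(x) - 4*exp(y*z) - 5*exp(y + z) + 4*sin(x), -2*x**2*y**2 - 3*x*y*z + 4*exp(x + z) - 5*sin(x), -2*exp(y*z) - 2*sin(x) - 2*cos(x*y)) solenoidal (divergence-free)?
No, ∇·F = -4*x**2*y - 3*x*z - 2*y*exp(y*z) - exp(x) + 4*cos(x)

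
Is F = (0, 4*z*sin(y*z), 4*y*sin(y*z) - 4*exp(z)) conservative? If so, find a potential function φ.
Yes, F is conservative. φ = -4*exp(z) - 4*cos(y*z)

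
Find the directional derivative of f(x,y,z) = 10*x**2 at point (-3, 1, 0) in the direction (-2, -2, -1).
40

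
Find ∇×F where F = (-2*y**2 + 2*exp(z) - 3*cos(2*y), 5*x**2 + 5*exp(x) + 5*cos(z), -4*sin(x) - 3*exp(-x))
(5*sin(z), 2*exp(z) + 4*cos(x) - 3*exp(-x), 10*x + 4*y + 5*exp(x) - 6*sin(2*y))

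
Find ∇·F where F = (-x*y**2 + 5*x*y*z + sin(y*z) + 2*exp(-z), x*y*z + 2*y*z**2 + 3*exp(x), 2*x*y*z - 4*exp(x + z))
2*x*y + x*z - y**2 + 5*y*z + 2*z**2 - 4*exp(x + z)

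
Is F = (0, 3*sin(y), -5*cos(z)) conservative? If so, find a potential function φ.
Yes, F is conservative. φ = -5*sin(z) - 3*cos(y)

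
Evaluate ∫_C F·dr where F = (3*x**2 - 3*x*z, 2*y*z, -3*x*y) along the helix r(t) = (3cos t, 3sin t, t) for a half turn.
-54 - 45*pi/4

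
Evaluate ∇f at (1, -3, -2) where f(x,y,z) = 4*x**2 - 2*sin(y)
(8, -2*cos(3), 0)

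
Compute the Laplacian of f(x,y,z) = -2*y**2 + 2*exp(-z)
-4 + 2*exp(-z)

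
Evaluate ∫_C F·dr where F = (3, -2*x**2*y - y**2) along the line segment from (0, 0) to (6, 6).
-702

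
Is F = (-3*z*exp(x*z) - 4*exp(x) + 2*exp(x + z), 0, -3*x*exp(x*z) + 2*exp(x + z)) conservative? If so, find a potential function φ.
Yes, F is conservative. φ = -4*exp(x) - 3*exp(x*z) + 2*exp(x + z)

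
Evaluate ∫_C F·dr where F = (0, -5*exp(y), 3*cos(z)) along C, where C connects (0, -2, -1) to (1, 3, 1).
-5*exp(3) + 5*exp(-2) + 6*sin(1)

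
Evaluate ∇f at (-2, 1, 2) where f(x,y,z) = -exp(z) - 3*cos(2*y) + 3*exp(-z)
(0, 6*sin(2), (-exp(4) - 3)*exp(-2))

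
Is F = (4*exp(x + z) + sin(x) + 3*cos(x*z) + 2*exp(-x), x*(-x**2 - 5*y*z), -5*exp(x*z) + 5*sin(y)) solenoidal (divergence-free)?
No, ∇·F = -5*x*z - 5*x*exp(x*z) - 3*z*sin(x*z) + 4*exp(x + z) + cos(x) - 2*exp(-x)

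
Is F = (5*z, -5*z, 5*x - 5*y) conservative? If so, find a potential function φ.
Yes, F is conservative. φ = 5*z*(x - y)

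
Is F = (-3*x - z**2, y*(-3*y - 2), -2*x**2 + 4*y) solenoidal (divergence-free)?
No, ∇·F = -6*y - 5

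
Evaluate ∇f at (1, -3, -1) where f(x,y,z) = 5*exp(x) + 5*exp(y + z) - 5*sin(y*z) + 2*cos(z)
(5*E, 5*cos(3) + 5*exp(-4), 15*cos(3) + 5*exp(-4) + 2*sin(1))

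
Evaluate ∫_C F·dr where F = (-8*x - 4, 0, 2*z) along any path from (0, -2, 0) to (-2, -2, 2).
-4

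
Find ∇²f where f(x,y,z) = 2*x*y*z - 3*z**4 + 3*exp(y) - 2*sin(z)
-36*z**2 + 3*exp(y) + 2*sin(z)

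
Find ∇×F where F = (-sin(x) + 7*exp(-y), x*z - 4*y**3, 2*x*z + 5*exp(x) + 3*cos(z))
(-x, -2*z - 5*exp(x), z + 7*exp(-y))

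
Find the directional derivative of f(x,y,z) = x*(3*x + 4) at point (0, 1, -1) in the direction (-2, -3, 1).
-4*sqrt(14)/7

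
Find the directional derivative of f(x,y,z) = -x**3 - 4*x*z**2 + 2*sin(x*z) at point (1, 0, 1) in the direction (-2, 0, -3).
2*sqrt(13)*(19 - 5*cos(1))/13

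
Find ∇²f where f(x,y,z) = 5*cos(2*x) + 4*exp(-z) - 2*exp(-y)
-20*cos(2*x) + 4*exp(-z) - 2*exp(-y)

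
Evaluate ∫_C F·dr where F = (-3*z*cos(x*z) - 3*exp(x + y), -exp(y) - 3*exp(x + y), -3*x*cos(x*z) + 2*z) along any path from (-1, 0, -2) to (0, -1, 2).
-exp(-1) + 1 + 3*sin(2)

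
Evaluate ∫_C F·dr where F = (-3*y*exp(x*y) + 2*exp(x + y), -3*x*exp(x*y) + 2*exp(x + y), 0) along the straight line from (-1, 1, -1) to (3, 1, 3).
-3*exp(3) - 2 + 3*exp(-1) + 2*exp(4)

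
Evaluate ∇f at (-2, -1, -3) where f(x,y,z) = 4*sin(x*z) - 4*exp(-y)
(-12*cos(6), 4*E, -8*cos(6))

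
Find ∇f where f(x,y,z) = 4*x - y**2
(4, -2*y, 0)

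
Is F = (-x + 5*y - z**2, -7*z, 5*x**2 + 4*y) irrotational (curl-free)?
No, ∇×F = (11, -10*x - 2*z, -5)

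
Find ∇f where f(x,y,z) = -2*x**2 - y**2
(-4*x, -2*y, 0)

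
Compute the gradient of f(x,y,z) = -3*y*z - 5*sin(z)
(0, -3*z, -3*y - 5*cos(z))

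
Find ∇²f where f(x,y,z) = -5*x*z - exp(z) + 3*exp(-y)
-exp(z) + 3*exp(-y)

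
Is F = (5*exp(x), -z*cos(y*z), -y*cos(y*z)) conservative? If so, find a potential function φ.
Yes, F is conservative. φ = 5*exp(x) - sin(y*z)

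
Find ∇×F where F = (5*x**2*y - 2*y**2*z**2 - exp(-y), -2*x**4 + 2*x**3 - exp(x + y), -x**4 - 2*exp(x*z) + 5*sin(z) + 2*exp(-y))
(-2*exp(-y), 4*x**3 - 4*y**2*z + 2*z*exp(x*z), -8*x**3 + x**2 + 4*y*z**2 - exp(x + y) - exp(-y))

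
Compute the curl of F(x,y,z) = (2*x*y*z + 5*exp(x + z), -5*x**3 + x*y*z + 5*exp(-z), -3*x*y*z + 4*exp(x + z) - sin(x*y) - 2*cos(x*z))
((-x*(y + 3*z + cos(x*y))*exp(z) + 5)*exp(-z), 2*x*y + 3*y*z + y*cos(x*y) - 2*z*sin(x*z) + exp(x + z), -15*x**2 - 2*x*z + y*z)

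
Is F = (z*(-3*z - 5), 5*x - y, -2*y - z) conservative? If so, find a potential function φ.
No, ∇×F = (-2, -6*z - 5, 5) ≠ 0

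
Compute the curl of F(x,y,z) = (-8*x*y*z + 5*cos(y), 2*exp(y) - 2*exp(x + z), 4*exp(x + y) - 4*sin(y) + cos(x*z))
(4*exp(x + y) + 2*exp(x + z) - 4*cos(y), -8*x*y + z*sin(x*z) - 4*exp(x + y), 8*x*z - 2*exp(x + z) + 5*sin(y))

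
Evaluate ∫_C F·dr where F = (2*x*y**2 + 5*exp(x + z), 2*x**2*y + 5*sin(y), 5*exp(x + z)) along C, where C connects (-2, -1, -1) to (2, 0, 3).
-9 - 5*exp(-3) + 5*cos(1) + 5*exp(5)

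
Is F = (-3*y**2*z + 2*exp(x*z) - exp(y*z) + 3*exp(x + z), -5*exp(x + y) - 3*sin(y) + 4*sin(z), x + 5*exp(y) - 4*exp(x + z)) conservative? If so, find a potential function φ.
No, ∇×F = (5*exp(y) - 4*cos(z), 2*x*exp(x*z) - 3*y**2 - y*exp(y*z) + 7*exp(x + z) - 1, 6*y*z + z*exp(y*z) - 5*exp(x + y)) ≠ 0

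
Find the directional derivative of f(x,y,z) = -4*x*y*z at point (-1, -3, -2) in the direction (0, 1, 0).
-8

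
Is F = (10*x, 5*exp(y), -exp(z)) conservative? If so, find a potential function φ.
Yes, F is conservative. φ = 5*x**2 + 5*exp(y) - exp(z)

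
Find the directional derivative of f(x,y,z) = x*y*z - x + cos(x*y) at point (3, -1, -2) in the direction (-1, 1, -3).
2*sqrt(11)*(2*sin(3) + 1)/11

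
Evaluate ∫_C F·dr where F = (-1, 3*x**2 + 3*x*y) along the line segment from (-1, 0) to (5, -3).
-57/2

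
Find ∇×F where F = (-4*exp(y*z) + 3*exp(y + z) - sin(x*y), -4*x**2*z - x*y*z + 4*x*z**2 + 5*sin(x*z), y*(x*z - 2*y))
(4*x**2 + x*y - 7*x*z - 5*x*cos(x*z) - 4*y, -y*z - 4*y*exp(y*z) + 3*exp(y + z), -8*x*z + x*cos(x*y) - y*z + 4*z**2 + 4*z*exp(y*z) + 5*z*cos(x*z) - 3*exp(y + z))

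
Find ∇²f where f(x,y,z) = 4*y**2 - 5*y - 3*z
8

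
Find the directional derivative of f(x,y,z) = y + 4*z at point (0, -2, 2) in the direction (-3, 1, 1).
5*sqrt(11)/11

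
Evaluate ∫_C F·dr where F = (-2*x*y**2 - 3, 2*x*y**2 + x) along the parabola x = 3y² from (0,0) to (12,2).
-1868/5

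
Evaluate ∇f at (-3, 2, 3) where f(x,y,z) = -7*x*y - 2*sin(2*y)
(-14, 21 - 4*cos(4), 0)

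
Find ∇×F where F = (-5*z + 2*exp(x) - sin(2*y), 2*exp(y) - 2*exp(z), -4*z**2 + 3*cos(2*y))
(2*exp(z) - 6*sin(2*y), -5, 2*cos(2*y))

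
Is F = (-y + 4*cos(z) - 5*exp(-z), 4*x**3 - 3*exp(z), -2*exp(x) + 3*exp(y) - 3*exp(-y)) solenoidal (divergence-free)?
Yes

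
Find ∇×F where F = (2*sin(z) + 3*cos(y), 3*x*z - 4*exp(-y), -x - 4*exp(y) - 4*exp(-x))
(-3*x - 4*exp(y), 2*cos(z) + 1 - 4*exp(-x), 3*z + 3*sin(y))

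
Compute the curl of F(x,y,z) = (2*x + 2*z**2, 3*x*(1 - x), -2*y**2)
(-4*y, 4*z, 3 - 6*x)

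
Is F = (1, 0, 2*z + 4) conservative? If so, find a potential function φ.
Yes, F is conservative. φ = x + z**2 + 4*z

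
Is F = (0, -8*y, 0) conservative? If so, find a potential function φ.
Yes, F is conservative. φ = -4*y**2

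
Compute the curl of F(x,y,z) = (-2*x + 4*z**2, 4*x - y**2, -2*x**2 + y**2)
(2*y, 4*x + 8*z, 4)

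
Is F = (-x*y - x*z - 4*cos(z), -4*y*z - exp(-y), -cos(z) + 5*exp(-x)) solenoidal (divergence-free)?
No, ∇·F = -y - 5*z + sin(z) + exp(-y)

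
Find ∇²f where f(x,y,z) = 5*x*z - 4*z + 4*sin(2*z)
-16*sin(2*z)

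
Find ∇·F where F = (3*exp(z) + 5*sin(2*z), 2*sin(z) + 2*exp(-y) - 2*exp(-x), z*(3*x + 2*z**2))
3*x + 6*z**2 - 2*exp(-y)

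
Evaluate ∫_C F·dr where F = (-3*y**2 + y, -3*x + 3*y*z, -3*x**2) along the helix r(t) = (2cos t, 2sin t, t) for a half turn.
32 - 17*pi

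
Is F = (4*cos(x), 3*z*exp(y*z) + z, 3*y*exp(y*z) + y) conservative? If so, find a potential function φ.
Yes, F is conservative. φ = y*z + 3*exp(y*z) + 4*sin(x)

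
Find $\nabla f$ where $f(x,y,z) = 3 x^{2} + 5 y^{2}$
(6*x, 10*y, 0)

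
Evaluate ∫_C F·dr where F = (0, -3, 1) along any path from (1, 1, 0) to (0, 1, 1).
1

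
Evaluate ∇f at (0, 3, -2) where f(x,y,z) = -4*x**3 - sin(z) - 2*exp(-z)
(0, 0, -cos(2) + 2*exp(2))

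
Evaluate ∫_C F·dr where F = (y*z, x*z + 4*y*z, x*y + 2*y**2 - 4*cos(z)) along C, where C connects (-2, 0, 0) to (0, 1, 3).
6 - 4*sin(3)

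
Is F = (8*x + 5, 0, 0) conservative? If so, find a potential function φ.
Yes, F is conservative. φ = x*(4*x + 5)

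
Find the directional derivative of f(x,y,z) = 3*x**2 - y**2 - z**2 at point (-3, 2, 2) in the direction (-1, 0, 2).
2*sqrt(5)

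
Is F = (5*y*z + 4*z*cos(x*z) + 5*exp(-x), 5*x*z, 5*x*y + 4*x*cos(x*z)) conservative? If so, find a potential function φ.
Yes, F is conservative. φ = 5*x*y*z + 4*sin(x*z) - 5*exp(-x)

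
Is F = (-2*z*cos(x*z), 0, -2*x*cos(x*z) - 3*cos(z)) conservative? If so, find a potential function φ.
Yes, F is conservative. φ = -3*sin(z) - 2*sin(x*z)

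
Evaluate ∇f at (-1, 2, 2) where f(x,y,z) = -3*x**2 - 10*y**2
(6, -40, 0)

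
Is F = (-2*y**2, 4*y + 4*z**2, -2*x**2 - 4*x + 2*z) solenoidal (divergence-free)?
No, ∇·F = 6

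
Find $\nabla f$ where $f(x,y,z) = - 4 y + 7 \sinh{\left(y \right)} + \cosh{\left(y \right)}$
(0, sinh(y) + 7*cosh(y) - 4, 0)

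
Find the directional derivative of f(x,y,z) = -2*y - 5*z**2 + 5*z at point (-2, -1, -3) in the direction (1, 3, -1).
-41*sqrt(11)/11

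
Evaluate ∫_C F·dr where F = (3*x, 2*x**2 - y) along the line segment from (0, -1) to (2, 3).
38/3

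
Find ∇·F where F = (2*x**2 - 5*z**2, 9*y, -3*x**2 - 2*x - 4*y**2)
4*x + 9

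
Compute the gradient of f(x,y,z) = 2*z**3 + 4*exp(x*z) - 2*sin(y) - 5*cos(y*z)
(4*z*exp(x*z), 5*z*sin(y*z) - 2*cos(y), 4*x*exp(x*z) + 5*y*sin(y*z) + 6*z**2)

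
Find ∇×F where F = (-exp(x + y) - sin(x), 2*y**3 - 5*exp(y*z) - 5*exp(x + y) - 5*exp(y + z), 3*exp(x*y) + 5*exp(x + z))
(3*x*exp(x*y) + 5*y*exp(y*z) + 5*exp(y + z), -3*y*exp(x*y) - 5*exp(x + z), -4*exp(x + y))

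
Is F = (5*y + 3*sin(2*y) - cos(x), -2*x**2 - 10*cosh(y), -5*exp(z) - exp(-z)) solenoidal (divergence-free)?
No, ∇·F = -5*exp(z) + sin(x) - 10*sinh(y) + exp(-z)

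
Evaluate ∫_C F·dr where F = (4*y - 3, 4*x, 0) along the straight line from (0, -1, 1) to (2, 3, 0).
18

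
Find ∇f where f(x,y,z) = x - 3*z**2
(1, 0, -6*z)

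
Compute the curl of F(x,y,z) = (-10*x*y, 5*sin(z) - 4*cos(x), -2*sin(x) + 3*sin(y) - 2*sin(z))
(3*cos(y) - 5*cos(z), 2*cos(x), 10*x + 4*sin(x))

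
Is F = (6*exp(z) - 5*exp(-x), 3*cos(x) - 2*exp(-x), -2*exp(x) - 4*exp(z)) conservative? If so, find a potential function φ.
No, ∇×F = (0, 2*exp(x) + 6*exp(z), -3*sin(x) + 2*exp(-x)) ≠ 0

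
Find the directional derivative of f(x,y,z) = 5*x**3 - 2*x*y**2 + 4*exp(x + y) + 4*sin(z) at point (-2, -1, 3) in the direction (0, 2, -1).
4*sqrt(5)*(-4*exp(3) + 2 - exp(3)*cos(3))*exp(-3)/5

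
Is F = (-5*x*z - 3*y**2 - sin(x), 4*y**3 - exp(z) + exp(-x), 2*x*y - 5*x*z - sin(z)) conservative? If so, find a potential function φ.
No, ∇×F = (2*x + exp(z), -5*x - 2*y + 5*z, 6*y - exp(-x)) ≠ 0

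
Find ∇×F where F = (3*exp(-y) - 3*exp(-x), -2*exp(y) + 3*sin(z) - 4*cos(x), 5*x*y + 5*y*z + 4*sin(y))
(5*x + 5*z + 4*cos(y) - 3*cos(z), -5*y, 4*sin(x) + 3*exp(-y))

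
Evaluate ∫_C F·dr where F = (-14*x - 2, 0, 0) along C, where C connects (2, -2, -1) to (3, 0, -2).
-37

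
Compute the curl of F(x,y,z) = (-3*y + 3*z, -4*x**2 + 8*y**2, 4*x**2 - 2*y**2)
(-4*y, 3 - 8*x, 3 - 8*x)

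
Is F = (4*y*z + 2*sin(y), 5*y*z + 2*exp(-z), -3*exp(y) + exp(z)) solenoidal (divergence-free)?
No, ∇·F = 5*z + exp(z)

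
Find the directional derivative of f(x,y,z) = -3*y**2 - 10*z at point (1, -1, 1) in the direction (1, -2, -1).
-sqrt(6)/3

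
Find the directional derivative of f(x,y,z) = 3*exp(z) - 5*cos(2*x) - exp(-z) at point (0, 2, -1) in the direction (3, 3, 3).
sqrt(3)*(3 + exp(2))*exp(-1)/3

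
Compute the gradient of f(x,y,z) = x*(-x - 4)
(-2*x - 4, 0, 0)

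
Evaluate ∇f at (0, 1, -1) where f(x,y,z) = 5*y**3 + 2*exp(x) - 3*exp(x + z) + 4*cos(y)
(2 - 3*exp(-1), 15 - 4*sin(1), -3*exp(-1))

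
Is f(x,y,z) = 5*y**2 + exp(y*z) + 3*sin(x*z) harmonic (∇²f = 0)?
No, ∇²f = -3*x**2*sin(x*z) + y**2*exp(y*z) + z**2*exp(y*z) - 3*z**2*sin(x*z) + 10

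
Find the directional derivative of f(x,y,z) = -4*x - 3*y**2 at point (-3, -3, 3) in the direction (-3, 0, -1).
6*sqrt(10)/5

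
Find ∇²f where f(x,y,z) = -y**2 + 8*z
-2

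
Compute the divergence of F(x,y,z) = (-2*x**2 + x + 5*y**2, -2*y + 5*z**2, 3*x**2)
-4*x - 1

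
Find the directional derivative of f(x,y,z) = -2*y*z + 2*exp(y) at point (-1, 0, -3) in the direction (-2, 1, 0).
8*sqrt(5)/5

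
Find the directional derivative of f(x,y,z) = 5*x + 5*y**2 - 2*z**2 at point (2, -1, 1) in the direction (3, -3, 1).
41*sqrt(19)/19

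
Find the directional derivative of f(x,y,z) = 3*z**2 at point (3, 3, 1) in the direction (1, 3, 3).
18*sqrt(19)/19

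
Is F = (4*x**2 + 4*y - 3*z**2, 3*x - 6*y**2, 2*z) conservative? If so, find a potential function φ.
No, ∇×F = (0, -6*z, -1) ≠ 0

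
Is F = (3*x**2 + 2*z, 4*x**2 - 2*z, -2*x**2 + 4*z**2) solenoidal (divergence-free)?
No, ∇·F = 6*x + 8*z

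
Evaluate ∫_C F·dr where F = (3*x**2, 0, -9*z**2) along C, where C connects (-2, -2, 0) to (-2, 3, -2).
24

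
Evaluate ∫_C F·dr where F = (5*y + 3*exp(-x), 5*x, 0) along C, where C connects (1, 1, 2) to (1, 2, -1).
5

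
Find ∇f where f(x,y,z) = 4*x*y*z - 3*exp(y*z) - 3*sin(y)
(4*y*z, 4*x*z - 3*z*exp(y*z) - 3*cos(y), y*(4*x - 3*exp(y*z)))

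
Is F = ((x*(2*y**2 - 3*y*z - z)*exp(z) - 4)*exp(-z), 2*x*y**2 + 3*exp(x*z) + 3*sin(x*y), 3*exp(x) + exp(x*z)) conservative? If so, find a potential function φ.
No, ∇×F = (-3*x*exp(x*z), -3*x*y - x - z*exp(x*z) - 3*exp(x) + 4*exp(-z), -x*(4*y - 3*z) + 2*y**2 + 3*y*cos(x*y) + 3*z*exp(x*z)) ≠ 0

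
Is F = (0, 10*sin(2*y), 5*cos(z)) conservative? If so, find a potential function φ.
Yes, F is conservative. φ = 5*sin(z) - 5*cos(2*y)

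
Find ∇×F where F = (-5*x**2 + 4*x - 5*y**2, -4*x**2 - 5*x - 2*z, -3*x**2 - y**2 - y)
(1 - 2*y, 6*x, -8*x + 10*y - 5)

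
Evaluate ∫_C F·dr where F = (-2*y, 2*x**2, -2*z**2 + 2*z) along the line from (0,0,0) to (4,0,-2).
28/3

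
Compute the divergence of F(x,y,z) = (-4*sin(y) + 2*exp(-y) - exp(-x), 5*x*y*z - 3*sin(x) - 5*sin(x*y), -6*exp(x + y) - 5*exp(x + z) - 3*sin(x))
(5*(x*z - x*cos(x*y) - exp(x + z))*exp(x) + 1)*exp(-x)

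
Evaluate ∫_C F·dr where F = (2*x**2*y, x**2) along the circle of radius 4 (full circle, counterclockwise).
-128*pi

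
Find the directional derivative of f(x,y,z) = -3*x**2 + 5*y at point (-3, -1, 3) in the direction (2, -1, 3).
31*sqrt(14)/14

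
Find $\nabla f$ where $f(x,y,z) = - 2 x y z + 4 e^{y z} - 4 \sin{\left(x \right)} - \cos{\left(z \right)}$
(-2*y*z - 4*cos(x), 2*z*(-x + 2*exp(y*z)), -2*x*y + 4*y*exp(y*z) + sin(z))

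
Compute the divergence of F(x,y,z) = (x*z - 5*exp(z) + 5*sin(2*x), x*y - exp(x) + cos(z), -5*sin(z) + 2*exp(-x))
x + z + 10*cos(2*x) - 5*cos(z)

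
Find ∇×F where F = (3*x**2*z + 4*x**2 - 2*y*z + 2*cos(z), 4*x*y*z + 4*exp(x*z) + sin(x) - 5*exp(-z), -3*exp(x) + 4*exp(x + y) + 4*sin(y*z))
((4*(-x*y - x*exp(x*z) + z*cos(y*z) + exp(x + y))*exp(z) - 5)*exp(-z), 3*x**2 - 2*y + 3*exp(x) - 4*exp(x + y) - 2*sin(z), 4*y*z + 4*z*exp(x*z) + 2*z + cos(x))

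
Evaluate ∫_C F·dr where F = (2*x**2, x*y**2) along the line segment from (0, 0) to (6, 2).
156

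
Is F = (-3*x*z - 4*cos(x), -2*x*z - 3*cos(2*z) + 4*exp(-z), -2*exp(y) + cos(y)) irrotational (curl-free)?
No, ∇×F = (2*x - 2*exp(y) - sin(y) - 6*sin(2*z) + 4*exp(-z), -3*x, -2*z)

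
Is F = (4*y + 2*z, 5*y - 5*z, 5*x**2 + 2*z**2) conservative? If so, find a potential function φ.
No, ∇×F = (5, 2 - 10*x, -4) ≠ 0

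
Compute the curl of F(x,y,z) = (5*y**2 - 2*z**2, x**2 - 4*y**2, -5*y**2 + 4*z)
(-10*y, -4*z, 2*x - 10*y)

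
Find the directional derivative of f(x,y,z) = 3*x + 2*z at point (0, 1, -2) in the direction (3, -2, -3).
3*sqrt(22)/22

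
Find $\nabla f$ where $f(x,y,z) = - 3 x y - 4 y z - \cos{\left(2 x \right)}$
(-3*y + 2*sin(2*x), -3*x - 4*z, -4*y)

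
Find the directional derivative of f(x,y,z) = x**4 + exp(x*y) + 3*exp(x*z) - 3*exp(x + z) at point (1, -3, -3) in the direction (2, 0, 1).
sqrt(5)*(-9*E - 21 + 8*exp(3))*exp(-3)/5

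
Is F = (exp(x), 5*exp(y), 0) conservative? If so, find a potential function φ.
Yes, F is conservative. φ = exp(x) + 5*exp(y)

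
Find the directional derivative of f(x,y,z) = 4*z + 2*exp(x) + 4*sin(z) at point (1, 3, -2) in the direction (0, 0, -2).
-4 - 4*cos(2)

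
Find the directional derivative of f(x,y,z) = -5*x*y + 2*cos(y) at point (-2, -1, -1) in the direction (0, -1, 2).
-2*sqrt(5)*(sin(1) + 5)/5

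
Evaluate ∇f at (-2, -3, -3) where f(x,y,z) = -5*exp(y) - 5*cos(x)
(-5*sin(2), -5*exp(-3), 0)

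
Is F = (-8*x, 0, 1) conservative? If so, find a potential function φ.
Yes, F is conservative. φ = -4*x**2 + z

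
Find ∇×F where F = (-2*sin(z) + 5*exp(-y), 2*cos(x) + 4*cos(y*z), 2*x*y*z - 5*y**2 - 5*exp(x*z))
(2*x*z + 4*y*sin(y*z) - 10*y, -2*y*z + 5*z*exp(x*z) - 2*cos(z), -2*sin(x) + 5*exp(-y))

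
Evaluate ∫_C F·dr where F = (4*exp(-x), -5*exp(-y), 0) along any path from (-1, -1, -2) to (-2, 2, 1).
(-4*exp(4) - exp(3) + 5)*exp(-2)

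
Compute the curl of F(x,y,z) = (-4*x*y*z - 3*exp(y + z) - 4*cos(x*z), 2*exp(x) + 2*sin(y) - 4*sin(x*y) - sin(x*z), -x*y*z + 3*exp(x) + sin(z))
(x*(-z + cos(x*z)), -4*x*y + 4*x*sin(x*z) + y*z - 3*exp(x) - 3*exp(y + z), 4*x*z - 4*y*cos(x*y) - z*cos(x*z) + 2*exp(x) + 3*exp(y + z))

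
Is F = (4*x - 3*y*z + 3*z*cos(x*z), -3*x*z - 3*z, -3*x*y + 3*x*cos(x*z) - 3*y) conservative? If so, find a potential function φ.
Yes, F is conservative. φ = 2*x**2 - 3*x*y*z - 3*y*z + 3*sin(x*z)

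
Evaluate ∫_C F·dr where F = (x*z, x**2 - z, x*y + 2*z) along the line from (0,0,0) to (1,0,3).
10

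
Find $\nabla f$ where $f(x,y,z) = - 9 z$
(0, 0, -9)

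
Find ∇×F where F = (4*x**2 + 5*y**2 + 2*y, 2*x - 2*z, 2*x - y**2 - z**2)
(2 - 2*y, -2, -10*y)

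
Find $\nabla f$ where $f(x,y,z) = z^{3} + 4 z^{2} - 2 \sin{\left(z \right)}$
(0, 0, 3*z**2 + 8*z - 2*cos(z))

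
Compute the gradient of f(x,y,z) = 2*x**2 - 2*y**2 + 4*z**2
(4*x, -4*y, 8*z)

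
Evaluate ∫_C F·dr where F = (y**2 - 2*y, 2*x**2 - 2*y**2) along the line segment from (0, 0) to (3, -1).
-4/3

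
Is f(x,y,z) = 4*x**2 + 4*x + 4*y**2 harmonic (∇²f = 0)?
No, ∇²f = 16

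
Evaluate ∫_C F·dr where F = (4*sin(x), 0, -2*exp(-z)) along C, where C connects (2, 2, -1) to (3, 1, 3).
-2*E + 4*cos(2) + 2*exp(-3) - 4*cos(3)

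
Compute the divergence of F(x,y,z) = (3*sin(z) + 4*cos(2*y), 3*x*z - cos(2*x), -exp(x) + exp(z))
exp(z)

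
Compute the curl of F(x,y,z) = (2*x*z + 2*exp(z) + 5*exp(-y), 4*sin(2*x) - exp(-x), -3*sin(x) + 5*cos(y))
(-5*sin(y), 2*x + 2*exp(z) + 3*cos(x), 8*cos(2*x) + 5*exp(-y) + exp(-x))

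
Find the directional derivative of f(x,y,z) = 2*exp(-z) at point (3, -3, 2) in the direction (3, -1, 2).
-2*sqrt(14)*exp(-2)/7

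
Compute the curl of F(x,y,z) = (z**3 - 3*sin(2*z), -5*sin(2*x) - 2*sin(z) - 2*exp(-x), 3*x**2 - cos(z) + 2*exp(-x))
(2*cos(z), -6*x + 3*z**2 - 6*cos(2*z) + 2*exp(-x), -10*cos(2*x) + 2*exp(-x))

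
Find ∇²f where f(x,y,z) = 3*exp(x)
3*exp(x)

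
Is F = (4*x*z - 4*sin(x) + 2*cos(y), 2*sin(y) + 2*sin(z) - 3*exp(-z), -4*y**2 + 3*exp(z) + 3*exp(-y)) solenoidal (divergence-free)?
No, ∇·F = 4*z + 3*exp(z) - 4*cos(x) + 2*cos(y)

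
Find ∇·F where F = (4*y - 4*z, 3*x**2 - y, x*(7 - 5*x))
-1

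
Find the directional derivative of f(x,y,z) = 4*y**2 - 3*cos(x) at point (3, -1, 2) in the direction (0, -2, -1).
16*sqrt(5)/5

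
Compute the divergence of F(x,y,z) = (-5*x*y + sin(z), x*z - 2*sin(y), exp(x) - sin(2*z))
-5*y - 2*cos(y) - 2*cos(2*z)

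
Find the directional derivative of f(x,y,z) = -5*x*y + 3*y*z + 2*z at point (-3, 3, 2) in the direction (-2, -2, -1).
-23/3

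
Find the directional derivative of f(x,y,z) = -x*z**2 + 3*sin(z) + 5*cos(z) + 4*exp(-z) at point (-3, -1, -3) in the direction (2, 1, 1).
sqrt(6)*(-4*exp(3) - 36 + 3*cos(3) + 5*sin(3))/6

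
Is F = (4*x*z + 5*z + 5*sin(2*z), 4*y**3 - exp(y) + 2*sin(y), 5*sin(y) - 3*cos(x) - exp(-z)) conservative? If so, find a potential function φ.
No, ∇×F = (5*cos(y), 4*x - 3*sin(x) + 10*cos(2*z) + 5, 0) ≠ 0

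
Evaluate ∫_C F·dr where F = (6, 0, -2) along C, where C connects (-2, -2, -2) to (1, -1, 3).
8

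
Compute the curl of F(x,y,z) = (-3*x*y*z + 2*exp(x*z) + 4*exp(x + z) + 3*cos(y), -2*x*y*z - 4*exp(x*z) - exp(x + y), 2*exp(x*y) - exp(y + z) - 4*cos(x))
(2*x*y + 2*x*exp(x*y) + 4*x*exp(x*z) - exp(y + z), -3*x*y + 2*x*exp(x*z) - 2*y*exp(x*y) + 4*exp(x + z) - 4*sin(x), 3*x*z - 2*y*z - 4*z*exp(x*z) - exp(x + y) + 3*sin(y))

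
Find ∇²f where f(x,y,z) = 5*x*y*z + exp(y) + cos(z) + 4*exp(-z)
exp(y) - cos(z) + 4*exp(-z)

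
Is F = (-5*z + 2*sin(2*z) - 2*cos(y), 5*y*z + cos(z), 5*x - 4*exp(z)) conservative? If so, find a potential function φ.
No, ∇×F = (-5*y + sin(z), 4*cos(2*z) - 10, -2*sin(y)) ≠ 0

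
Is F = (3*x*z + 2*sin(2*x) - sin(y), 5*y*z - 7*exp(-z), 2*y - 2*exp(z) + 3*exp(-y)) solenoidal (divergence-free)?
No, ∇·F = 8*z - 2*exp(z) + 4*cos(2*x)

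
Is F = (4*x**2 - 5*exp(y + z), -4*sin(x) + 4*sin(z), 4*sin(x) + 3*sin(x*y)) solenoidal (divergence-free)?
No, ∇·F = 8*x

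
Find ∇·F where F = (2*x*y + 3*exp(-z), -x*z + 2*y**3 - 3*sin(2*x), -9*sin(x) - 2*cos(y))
2*y*(3*y + 1)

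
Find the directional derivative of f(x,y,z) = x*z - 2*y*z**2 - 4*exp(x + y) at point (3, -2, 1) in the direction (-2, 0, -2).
2*sqrt(2)*(-3 + E)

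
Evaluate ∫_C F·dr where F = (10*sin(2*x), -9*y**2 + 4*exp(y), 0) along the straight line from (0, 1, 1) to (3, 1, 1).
5 - 5*cos(6)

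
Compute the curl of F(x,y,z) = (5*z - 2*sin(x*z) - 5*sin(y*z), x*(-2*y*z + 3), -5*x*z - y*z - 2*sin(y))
(2*x*y - z - 2*cos(y), -2*x*cos(x*z) - 5*y*cos(y*z) + 5*z + 5, -2*y*z + 5*z*cos(y*z) + 3)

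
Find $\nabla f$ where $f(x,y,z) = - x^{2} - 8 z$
(-2*x, 0, -8)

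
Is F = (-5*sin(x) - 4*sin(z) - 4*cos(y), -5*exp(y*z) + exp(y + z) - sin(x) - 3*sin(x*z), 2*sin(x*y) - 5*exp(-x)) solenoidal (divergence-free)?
No, ∇·F = -5*z*exp(y*z) + exp(y + z) - 5*cos(x)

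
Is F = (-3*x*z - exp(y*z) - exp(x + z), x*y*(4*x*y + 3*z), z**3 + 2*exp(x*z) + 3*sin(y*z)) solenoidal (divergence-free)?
No, ∇·F = 8*x**2*y + 3*x*z + 2*x*exp(x*z) + 3*y*cos(y*z) + 3*z**2 - 3*z - exp(x + z)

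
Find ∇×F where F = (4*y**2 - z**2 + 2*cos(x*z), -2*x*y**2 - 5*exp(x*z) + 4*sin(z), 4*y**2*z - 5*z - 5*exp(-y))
(5*x*exp(x*z) + 8*y*z - 4*cos(z) + 5*exp(-y), -2*x*sin(x*z) - 2*z, -2*y**2 - 8*y - 5*z*exp(x*z))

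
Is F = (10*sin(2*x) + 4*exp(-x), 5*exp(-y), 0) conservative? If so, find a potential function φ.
Yes, F is conservative. φ = -5*cos(2*x) - 5*exp(-y) - 4*exp(-x)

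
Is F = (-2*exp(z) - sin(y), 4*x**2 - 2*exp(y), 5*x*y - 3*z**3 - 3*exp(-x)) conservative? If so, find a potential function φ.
No, ∇×F = (5*x, -5*y - 2*exp(z) - 3*exp(-x), 8*x + cos(y)) ≠ 0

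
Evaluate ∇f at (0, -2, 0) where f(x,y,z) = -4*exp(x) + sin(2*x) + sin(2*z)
(-2, 0, 2)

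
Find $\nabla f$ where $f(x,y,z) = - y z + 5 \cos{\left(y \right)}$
(0, -z - 5*sin(y), -y)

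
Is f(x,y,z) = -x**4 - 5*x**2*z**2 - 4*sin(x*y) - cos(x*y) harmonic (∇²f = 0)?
No, ∇²f = x**2*(4*sin(x*y) + cos(x*y)) - 22*x**2 + 4*y**2*sin(x*y) + y**2*cos(x*y) - 10*z**2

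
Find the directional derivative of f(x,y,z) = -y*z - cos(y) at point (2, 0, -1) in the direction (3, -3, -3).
-sqrt(3)/3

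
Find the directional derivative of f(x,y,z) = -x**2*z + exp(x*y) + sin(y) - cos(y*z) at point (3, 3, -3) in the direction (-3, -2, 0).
-sqrt(13)*(2*cos(3) + 6*sin(9) + 54 + 15*exp(9))/13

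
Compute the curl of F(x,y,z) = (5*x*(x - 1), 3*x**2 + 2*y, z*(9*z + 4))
(0, 0, 6*x)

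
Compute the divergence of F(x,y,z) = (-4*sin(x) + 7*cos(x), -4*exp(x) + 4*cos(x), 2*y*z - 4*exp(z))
2*y - 4*exp(z) - 7*sin(x) - 4*cos(x)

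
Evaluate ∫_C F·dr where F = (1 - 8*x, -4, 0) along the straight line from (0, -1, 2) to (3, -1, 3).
-33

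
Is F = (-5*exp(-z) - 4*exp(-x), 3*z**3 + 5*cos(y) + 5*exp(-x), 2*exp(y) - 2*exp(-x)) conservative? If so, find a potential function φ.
No, ∇×F = (-9*z**2 + 2*exp(y), 5*exp(-z) - 2*exp(-x), -5*exp(-x)) ≠ 0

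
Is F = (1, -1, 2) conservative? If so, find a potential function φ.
Yes, F is conservative. φ = x - y + 2*z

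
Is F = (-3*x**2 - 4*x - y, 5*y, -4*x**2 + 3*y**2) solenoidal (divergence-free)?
No, ∇·F = 1 - 6*x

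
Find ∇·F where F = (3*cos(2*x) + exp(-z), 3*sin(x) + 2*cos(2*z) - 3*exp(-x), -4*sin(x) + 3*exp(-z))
-6*sin(2*x) - 3*exp(-z)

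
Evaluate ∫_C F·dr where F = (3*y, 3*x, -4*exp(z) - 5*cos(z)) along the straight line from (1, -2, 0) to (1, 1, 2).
-4*exp(2) - 5*sin(2) + 13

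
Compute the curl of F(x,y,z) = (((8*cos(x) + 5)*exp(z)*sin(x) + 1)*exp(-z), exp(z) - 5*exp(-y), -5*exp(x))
(-exp(z), 5*exp(x) - exp(-z), 0)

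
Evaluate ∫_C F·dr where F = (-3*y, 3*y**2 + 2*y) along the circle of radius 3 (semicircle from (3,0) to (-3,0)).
27*pi/2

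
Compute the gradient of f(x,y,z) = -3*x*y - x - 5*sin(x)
(-3*y - 5*cos(x) - 1, -3*x, 0)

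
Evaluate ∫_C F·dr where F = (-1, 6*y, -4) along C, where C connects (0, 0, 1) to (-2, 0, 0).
6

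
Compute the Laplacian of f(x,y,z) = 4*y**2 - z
8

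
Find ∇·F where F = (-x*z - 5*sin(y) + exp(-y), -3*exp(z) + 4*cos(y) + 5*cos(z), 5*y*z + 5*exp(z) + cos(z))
5*y - z + 5*exp(z) - 4*sin(y) - sin(z)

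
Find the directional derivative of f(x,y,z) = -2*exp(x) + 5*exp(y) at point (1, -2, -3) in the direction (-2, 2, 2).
sqrt(3)*(5 + 2*exp(3))*exp(-2)/3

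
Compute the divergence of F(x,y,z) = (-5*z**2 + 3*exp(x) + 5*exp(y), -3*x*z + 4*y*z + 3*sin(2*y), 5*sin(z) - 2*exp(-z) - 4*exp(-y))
4*z + 3*exp(x) + 6*cos(2*y) + 5*cos(z) + 2*exp(-z)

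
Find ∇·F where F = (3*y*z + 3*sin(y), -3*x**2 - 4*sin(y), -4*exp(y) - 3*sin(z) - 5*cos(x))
-4*cos(y) - 3*cos(z)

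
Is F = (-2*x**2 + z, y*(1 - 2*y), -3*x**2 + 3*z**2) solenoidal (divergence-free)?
No, ∇·F = -4*x - 4*y + 6*z + 1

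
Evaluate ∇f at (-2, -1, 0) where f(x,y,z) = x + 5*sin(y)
(1, 5*cos(1), 0)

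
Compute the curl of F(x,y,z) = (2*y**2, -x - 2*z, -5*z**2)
(2, 0, -4*y - 1)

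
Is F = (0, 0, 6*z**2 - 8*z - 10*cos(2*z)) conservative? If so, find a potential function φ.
Yes, F is conservative. φ = 2*z**3 - 4*z**2 - 5*sin(2*z)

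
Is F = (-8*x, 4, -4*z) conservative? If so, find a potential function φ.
Yes, F is conservative. φ = -4*x**2 + 4*y - 2*z**2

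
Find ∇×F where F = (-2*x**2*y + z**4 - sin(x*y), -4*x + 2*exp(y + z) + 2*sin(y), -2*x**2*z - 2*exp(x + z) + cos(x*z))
(-2*exp(y + z), 4*x*z + 4*z**3 + z*sin(x*z) + 2*exp(x + z), 2*x**2 + x*cos(x*y) - 4)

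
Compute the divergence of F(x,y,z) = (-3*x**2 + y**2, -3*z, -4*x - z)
-6*x - 1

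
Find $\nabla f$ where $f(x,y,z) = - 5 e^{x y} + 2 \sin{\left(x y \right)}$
(y*(-5*exp(x*y) + 2*cos(x*y)), x*(-5*exp(x*y) + 2*cos(x*y)), 0)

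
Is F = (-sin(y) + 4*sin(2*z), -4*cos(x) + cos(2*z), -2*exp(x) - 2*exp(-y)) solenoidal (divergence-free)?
Yes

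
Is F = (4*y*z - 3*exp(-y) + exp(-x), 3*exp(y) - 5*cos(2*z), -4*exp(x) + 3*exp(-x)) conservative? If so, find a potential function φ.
No, ∇×F = (-10*sin(2*z), 4*y + sinh(x) + 7*cosh(x), -4*z - 3*exp(-y)) ≠ 0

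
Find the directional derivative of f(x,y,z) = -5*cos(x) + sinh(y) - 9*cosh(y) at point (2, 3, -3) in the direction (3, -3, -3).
sqrt(3)*(-cosh(3) + 5*sin(2) + 9*sinh(3))/3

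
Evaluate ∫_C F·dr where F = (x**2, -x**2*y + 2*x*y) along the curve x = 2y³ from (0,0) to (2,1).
89/30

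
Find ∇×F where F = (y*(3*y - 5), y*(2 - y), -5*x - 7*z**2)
(0, 5, 5 - 6*y)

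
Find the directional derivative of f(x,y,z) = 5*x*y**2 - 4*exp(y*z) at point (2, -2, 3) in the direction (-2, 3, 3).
2*sqrt(22)*(-40*exp(6) - 3)*exp(-6)/11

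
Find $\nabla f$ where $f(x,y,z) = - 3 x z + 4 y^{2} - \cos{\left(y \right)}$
(-3*z, 8*y + sin(y), -3*x)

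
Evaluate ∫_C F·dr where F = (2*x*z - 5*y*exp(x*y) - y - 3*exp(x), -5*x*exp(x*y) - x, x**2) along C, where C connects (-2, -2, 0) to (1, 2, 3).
-5*exp(2) - 3*E + 3*exp(-2) + 5 + 5*exp(4)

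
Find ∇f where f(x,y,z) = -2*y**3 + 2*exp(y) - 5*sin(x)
(-5*cos(x), -6*y**2 + 2*exp(y), 0)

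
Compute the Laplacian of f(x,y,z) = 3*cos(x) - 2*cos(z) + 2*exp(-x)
-3*cos(x) + 2*cos(z) + 2*exp(-x)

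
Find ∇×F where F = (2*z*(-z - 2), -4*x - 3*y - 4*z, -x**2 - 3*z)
(4, 2*x - 4*z - 4, -4)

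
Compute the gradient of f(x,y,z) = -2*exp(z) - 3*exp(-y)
(0, 3*exp(-y), -2*exp(z))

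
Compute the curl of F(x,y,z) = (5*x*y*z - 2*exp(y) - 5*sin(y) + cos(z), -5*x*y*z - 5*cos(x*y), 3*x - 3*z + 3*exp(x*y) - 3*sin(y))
(5*x*y + 3*x*exp(x*y) - 3*cos(y), 5*x*y - 3*y*exp(x*y) - sin(z) - 3, -5*x*z - 5*y*z + 5*y*sin(x*y) + 2*exp(y) + 5*cos(y))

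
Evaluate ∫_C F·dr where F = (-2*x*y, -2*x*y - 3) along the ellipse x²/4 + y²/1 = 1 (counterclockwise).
0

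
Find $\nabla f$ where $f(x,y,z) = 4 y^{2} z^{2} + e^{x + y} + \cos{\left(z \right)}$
(exp(x + y), 8*y*z**2 + exp(x + y), 8*y**2*z - sin(z))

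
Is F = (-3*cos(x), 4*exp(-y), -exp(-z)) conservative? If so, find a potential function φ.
Yes, F is conservative. φ = -3*sin(x) + exp(-z) - 4*exp(-y)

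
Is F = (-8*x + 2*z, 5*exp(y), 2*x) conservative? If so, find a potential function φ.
Yes, F is conservative. φ = -4*x**2 + 2*x*z + 5*exp(y)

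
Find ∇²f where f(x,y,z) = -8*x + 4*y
0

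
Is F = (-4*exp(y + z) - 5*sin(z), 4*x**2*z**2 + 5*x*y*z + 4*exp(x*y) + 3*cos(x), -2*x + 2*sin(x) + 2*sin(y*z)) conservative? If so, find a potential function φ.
No, ∇×F = (-8*x**2*z - 5*x*y + 2*z*cos(y*z), -4*exp(y + z) - 2*cos(x) - 5*cos(z) + 2, 8*x*z**2 + 5*y*z + 4*y*exp(x*y) + 4*exp(y + z) - 3*sin(x)) ≠ 0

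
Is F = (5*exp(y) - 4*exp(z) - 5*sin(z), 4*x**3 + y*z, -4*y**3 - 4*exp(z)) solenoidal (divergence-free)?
No, ∇·F = z - 4*exp(z)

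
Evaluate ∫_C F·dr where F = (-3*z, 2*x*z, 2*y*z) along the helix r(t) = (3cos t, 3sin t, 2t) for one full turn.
12*pi*(-7 + 3*pi)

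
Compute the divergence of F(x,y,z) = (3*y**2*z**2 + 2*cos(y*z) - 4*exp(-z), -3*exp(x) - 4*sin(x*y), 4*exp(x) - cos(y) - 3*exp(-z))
-4*x*cos(x*y) + 3*exp(-z)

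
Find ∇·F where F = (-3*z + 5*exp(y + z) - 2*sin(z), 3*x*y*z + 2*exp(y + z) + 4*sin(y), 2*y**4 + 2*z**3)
3*x*z + 6*z**2 + 2*exp(y + z) + 4*cos(y)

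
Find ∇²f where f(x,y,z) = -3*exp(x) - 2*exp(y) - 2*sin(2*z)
-3*exp(x) - 2*exp(y) + 8*sin(2*z)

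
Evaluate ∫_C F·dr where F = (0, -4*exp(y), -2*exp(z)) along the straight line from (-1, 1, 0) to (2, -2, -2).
-6*exp(-2) + 2 + 4*E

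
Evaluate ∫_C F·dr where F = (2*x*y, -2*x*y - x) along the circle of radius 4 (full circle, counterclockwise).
-16*pi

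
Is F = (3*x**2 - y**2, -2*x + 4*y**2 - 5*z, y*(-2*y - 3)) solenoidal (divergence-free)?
No, ∇·F = 6*x + 8*y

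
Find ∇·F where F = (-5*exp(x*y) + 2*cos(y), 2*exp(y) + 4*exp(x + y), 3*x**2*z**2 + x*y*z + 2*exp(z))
6*x**2*z + x*y - 5*y*exp(x*y) + 2*exp(y) + 2*exp(z) + 4*exp(x + y)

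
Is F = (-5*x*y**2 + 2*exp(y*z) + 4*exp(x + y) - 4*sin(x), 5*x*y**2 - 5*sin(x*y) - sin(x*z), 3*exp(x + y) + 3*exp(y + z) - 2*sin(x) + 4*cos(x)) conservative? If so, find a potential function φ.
No, ∇×F = (x*cos(x*z) + 3*exp(x + y) + 3*exp(y + z), 2*y*exp(y*z) - 3*exp(x + y) + 4*sin(x) + 2*cos(x), 10*x*y + 5*y**2 - 5*y*cos(x*y) - 2*z*exp(y*z) - z*cos(x*z) - 4*exp(x + y)) ≠ 0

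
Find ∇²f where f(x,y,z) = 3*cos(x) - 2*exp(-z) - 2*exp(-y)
-3*cos(x) - 2*exp(-z) - 2*exp(-y)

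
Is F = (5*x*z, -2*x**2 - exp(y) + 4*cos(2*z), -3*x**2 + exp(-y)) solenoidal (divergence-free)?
No, ∇·F = 5*z - exp(y)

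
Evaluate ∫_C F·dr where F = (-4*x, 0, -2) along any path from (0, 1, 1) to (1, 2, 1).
-2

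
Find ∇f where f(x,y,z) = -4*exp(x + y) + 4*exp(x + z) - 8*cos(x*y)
(8*y*sin(x*y) - 4*exp(x + y) + 4*exp(x + z), 8*x*sin(x*y) - 4*exp(x + y), 4*exp(x + z))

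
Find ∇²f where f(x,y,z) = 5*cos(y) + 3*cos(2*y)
-5*cos(y) - 12*cos(2*y)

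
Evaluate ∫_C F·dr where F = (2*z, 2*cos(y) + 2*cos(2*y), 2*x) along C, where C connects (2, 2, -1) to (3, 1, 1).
-sin(2) - sin(4) + 2*sin(1) + 10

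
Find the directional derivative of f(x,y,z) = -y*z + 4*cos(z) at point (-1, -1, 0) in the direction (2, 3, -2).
-2*sqrt(17)/17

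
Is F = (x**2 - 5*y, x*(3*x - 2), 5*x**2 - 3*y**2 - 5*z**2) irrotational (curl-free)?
No, ∇×F = (-6*y, -10*x, 6*x + 3)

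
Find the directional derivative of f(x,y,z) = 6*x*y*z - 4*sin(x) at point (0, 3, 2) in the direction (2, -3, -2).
64*sqrt(17)/17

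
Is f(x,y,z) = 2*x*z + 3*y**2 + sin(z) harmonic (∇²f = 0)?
No, ∇²f = 6 - sin(z)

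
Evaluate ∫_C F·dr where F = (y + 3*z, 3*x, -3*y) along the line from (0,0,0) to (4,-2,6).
38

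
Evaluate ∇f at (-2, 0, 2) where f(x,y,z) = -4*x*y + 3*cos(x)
(3*sin(2), 8, 0)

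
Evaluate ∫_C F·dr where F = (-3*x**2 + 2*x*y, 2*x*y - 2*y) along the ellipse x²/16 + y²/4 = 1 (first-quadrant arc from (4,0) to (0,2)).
148/3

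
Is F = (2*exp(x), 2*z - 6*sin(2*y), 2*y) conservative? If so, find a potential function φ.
Yes, F is conservative. φ = 2*y*z + 2*exp(x) + 3*cos(2*y)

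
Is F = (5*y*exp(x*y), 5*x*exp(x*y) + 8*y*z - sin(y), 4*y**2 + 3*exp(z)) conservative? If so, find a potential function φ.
Yes, F is conservative. φ = 4*y**2*z + 3*exp(z) + 5*exp(x*y) + cos(y)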